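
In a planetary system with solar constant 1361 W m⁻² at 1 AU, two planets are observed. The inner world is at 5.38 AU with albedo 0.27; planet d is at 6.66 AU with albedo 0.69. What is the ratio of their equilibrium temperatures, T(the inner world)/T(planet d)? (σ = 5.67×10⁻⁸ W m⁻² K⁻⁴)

T₁/T₂ ≈ 1.378

T_eq = [S₀(1−A)/(4σd²)]^(1/4), so T ∝ (1−A)^(1/4) / √d.
T₁ = [1361×0.73/(4×5.67×10⁻⁸×5.38²)]^(1/4) = 110.92 K.
T₂ = [1361×0.31/(4×5.67×10⁻⁸×6.66²)]^(1/4) = 80.47 K.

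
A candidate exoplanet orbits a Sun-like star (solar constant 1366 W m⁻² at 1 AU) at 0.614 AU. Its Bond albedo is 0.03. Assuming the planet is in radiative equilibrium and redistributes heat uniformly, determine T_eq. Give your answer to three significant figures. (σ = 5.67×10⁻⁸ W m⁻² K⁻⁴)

Flux at 0.614 AU: S = 1366/0.614² = 3620 W m⁻².
Energy balance: absorbed = emitted ⇒ πR²·S(1−A) = 4πR²·σT_eq⁴, so T_eq⁴ = S(1−A)/(4σ).
T_eq = [3620 × 0.97 / (4 × 5.67×10⁻⁸)]^(1/4) = (1.55×10¹⁰)^(1/4) = 353 K.

T_eq ≈ 353 K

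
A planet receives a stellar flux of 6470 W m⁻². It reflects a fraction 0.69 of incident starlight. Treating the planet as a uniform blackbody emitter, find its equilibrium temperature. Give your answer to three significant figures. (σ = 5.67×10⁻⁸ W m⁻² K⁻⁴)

T_eq ≈ 307 K

Energy balance: absorbed = emitted ⇒ πR²·S(1−A) = 4πR²·σT_eq⁴, so T_eq⁴ = S(1−A)/(4σ).
T_eq = [6470 × 0.31 / (4 × 5.67×10⁻⁸)]^(1/4) = (8.84×10⁹)^(1/4) = 307 K.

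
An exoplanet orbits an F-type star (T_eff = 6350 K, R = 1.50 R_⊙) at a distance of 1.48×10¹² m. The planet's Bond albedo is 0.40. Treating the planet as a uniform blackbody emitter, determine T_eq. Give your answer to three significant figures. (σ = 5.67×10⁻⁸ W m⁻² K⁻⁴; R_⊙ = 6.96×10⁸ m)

R_⋆ = 1.50 × 6.96×10⁸ = 1.04×10⁹ m.
L = 4πR_⋆²σT_⋆⁴ = 4π(1.04×10⁹)² × 5.67×10⁻⁸ × (6350)⁴ = 1.26×10²⁷ W.
S = L/(4πd²) = 45.9 W m⁻².
Energy balance: absorbed = emitted ⇒ πR²·S(1−A) = 4πR²·σT_eq⁴, so T_eq⁴ = S(1−A)/(4σ).
T_eq = [45.9 × 0.60 / (4 × 5.67×10⁻⁸)]^(1/4) = (1.21×10⁸)^(1/4) = 105 K.

T_eq ≈ 105 K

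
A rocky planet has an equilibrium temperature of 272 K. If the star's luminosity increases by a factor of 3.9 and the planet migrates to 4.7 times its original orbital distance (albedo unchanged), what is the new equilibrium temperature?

T_eq ∝ L^(1/4) · d^(−1/2).
T′ = 272 × 3.9^(1/4) / 4.7^(1/2) = 176 K.

T_eq ≈ 176 K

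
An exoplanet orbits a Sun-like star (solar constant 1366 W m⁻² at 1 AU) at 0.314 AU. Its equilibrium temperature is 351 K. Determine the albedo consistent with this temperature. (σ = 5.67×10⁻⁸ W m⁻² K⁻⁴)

Flux at 0.314 AU: S = 1366/0.314² = 1.39×10⁴ W m⁻².
From T_eq⁴ = S(1−A)/(4σ): 1−A = 4σT_eq⁴/S.
1−A = 4 × 5.67×10⁻⁸ × (351)⁴ / 1.39×10⁴ = 0.248.

A ≈ 0.75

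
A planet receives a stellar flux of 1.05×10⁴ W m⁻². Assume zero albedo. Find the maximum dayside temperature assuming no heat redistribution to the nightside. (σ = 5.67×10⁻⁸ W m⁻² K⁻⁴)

T_ss ≈ 656 K

With no redistribution each surface element balances locally: S(1−A) = σT⁴.
T = [1.05×10⁴ × 1.00 / 5.67×10⁻⁸]^(1/4) = (1.85×10¹¹)^(1/4) = 656 K.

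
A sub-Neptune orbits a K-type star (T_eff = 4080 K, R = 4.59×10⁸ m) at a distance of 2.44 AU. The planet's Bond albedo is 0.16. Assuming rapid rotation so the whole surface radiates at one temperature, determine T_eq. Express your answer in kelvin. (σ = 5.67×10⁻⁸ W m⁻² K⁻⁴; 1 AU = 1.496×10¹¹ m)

d = 2.44 AU = 3.65×10¹¹ m.
L = 4πR_⋆²σT_⋆⁴ = 4π(4.59×10⁸)² × 5.67×10⁻⁸ × (4080)⁴ = 4.16×10²⁵ W.
S = L/(4πd²) = 24.8 W m⁻².
Energy balance: absorbed = emitted ⇒ πR²·S(1−A) = 4πR²·σT_eq⁴, so T_eq⁴ = S(1−A)/(4σ).
T_eq = [24.8 × 0.84 / (4 × 5.67×10⁻⁸)]^(1/4) = (9.20×10⁷)^(1/4) = 97.9 K.

T_eq ≈ 97.9 K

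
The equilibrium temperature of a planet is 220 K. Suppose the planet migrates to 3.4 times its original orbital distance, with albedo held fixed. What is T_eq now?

T_eq ≈ 119 K

T_eq ∝ L^(1/4) · d^(−1/2).
T′ = 220 / 3.4^(1/2) = 119 K.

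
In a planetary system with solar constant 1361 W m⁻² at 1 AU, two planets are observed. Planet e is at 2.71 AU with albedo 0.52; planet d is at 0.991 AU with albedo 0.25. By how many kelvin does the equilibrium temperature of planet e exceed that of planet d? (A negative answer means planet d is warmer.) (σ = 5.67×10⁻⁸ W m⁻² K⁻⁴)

ΔT ≈ -119.5 K

T_eq = [S₀(1−A)/(4σd²)]^(1/4), so T ∝ (1−A)^(1/4) / √d.
T₁ = [1361×0.48/(4×5.67×10⁻⁸×2.71²)]^(1/4) = 140.73 K.
T₂ = [1361×0.75/(4×5.67×10⁻⁸×0.991²)]^(1/4) = 260.19 K.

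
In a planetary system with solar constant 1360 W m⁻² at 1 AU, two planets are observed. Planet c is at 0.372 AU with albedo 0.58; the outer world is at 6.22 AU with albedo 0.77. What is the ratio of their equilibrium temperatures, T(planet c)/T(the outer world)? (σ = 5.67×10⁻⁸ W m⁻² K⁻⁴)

T₁/T₂ ≈ 4.753

T_eq = [S₀(1−A)/(4σd²)]^(1/4), so T ∝ (1−A)^(1/4) / √d.
T₁ = [1360×0.42/(4×5.67×10⁻⁸×0.372²)]^(1/4) = 367.29 K.
T₂ = [1360×0.23/(4×5.67×10⁻⁸×6.22²)]^(1/4) = 77.27 K.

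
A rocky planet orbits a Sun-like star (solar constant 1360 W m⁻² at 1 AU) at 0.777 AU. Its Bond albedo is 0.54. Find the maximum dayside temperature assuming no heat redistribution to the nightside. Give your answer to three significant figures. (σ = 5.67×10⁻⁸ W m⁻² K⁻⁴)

Flux at 0.777 AU: S = 1360/0.777² = 2250 W m⁻².
With no redistribution each surface element balances locally: S(1−A) = σT⁴.
T = [2250 × 0.46 / 5.67×10⁻⁸]^(1/4) = (1.83×10¹⁰)^(1/4) = 368 K.

T_ss ≈ 368 K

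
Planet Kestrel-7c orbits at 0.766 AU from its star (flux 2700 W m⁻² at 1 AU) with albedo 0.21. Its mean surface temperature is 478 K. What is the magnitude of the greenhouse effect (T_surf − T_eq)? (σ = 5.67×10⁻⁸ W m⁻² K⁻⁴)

S = 2700/0.766² = 4602 W m⁻².
T_eq = [S(1−A)/(4σ)]^(1/4) = [4602×0.79/(4×5.67×10⁻⁸)]^(1/4) = 355.8 K.
ΔT = T_surf − T_eq = 478 − 355.8.

ΔT ≈ 122.2 K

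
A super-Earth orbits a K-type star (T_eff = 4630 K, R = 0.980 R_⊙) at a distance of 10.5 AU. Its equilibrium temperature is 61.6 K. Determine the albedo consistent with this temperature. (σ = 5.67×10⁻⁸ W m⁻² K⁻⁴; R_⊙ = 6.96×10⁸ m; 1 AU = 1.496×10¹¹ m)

A ≈ 0.34

R_⋆ = 0.980 × 6.96×10⁸ = 6.82×10⁸ m.
d = 10.5 AU = 1.57×10¹² m.
L = 4πR_⋆²σT_⋆⁴ = 4π(6.82×10⁸)² × 5.67×10⁻⁸ × (4630)⁴ = 1.52×10²⁶ W.
S = L/(4πd²) = 4.91 W m⁻².
From T_eq⁴ = S(1−A)/(4σ): 1−A = 4σT_eq⁴/S.
1−A = 4 × 5.67×10⁻⁸ × (61.6)⁴ / 4.91 = 0.665.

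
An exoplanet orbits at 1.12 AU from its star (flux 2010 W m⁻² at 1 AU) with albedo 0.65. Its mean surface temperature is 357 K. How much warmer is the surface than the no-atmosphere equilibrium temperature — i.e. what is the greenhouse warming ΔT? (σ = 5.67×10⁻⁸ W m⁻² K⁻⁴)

ΔT ≈ 134.0 K

S = 2010/1.12² = 1602 W m⁻².
T_eq = [S(1−A)/(4σ)]^(1/4) = [1602×0.35/(4×5.67×10⁻⁸)]^(1/4) = 223.0 K.
ΔT = T_surf − T_eq = 357 − 223.0.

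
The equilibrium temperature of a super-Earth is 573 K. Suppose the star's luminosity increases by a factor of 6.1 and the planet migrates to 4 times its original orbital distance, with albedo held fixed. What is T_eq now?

T_eq ∝ L^(1/4) · d^(−1/2).
T′ = 573 × 6.1^(1/4) / 4^(1/2) = 450 K.

T_eq ≈ 450 K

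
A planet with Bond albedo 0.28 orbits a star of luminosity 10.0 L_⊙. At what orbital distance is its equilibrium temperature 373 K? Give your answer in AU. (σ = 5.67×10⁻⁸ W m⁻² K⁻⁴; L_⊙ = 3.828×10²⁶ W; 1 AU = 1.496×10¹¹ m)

d ≈ 1.49 AU

L = 10.0 × 3.828×10²⁶ = 3.83×10²⁷ W.
From T_eq⁴ = L(1−A)/(16πσd²): d = √[L(1−A)/(16πσT_eq⁴)].
d = √[3.83×10²⁷ × 0.72 / (16π × 5.67×10⁻⁸ × (373)⁴)] = 2.24×10¹¹ m = 1.49 AU.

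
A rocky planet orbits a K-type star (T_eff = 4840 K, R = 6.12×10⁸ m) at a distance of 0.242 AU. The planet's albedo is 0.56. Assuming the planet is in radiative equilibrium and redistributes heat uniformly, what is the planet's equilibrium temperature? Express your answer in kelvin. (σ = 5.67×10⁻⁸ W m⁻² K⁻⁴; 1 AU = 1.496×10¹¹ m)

d = 0.242 AU = 3.62×10¹⁰ m.
L = 4πR_⋆²σT_⋆⁴ = 4π(6.12×10⁸)² × 5.67×10⁻⁸ × (4840)⁴ = 1.46×10²⁶ W.
S = L/(4πd²) = 8890 W m⁻².
Energy balance: absorbed = emitted ⇒ πR²·S(1−A) = 4πR²·σT_eq⁴, so T_eq⁴ = S(1−A)/(4σ).
T_eq = [8890 × 0.44 / (4 × 5.67×10⁻⁸)]^(1/4) = (1.72×10¹⁰)^(1/4) = 362 K.

T_eq ≈ 362 K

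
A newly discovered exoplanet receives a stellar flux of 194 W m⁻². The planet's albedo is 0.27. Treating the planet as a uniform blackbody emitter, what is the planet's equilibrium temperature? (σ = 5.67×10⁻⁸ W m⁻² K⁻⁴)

T_eq ≈ 158 K

Energy balance: absorbed = emitted ⇒ πR²·S(1−A) = 4πR²·σT_eq⁴, so T_eq⁴ = S(1−A)/(4σ).
T_eq = [194 × 0.73 / (4 × 5.67×10⁻⁸)]^(1/4) = (6.24×10⁸)^(1/4) = 158 K.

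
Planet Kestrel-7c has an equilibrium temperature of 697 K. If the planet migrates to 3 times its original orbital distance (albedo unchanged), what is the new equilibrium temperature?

T_eq ≈ 402 K

T_eq ∝ L^(1/4) · d^(−1/2).
T′ = 697 / 3^(1/2) = 402 K.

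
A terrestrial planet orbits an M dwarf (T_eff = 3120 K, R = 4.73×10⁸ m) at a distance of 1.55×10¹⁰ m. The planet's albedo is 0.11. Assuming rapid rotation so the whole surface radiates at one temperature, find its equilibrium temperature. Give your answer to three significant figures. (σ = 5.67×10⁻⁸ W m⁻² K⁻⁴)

L = 4πR_⋆²σT_⋆⁴ = 4π(4.73×10⁸)² × 5.67×10⁻⁸ × (3120)⁴ = 1.51×10²⁵ W.
S = L/(4πd²) = 5000 W m⁻².
Energy balance: absorbed = emitted ⇒ πR²·S(1−A) = 4πR²·σT_eq⁴, so T_eq⁴ = S(1−A)/(4σ).
T_eq = [5000 × 0.89 / (4 × 5.67×10⁻⁸)]^(1/4) = (1.96×10¹⁰)^(1/4) = 374 K.

T_eq ≈ 374 K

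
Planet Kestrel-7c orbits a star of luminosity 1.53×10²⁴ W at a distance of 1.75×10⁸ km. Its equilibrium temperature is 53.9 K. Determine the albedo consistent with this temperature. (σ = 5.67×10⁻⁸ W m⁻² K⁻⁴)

d = 1.75×10⁸ km = 1.75×10¹¹ m.
Flux: S = L/(4πd²) = 1.53×10²⁴/(4π×(1.75×10¹¹)²) = 3.98 W m⁻².
From T_eq⁴ = S(1−A)/(4σ): 1−A = 4σT_eq⁴/S.
1−A = 4 × 5.67×10⁻⁸ × (53.9)⁴ / 3.98 = 0.481.

A ≈ 0.52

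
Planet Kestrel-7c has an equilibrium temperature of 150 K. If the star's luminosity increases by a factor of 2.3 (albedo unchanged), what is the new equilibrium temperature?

T_eq ≈ 185 K

T_eq ∝ L^(1/4) · d^(−1/2).
T′ = 150 × 2.3^(1/4) = 185 K.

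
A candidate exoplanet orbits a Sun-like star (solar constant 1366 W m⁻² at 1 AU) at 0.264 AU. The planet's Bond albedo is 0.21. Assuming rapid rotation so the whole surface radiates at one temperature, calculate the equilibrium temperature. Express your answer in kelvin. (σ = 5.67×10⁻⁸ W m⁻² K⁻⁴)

Flux at 0.264 AU: S = 1366/0.264² = 1.96×10⁴ W m⁻².
Energy balance: absorbed = emitted ⇒ πR²·S(1−A) = 4πR²·σT_eq⁴, so T_eq⁴ = S(1−A)/(4σ).
T_eq = [1.96×10⁴ × 0.79 / (4 × 5.67×10⁻⁸)]^(1/4) = (6.83×10¹⁰)^(1/4) = 511 K.

T_eq ≈ 511 K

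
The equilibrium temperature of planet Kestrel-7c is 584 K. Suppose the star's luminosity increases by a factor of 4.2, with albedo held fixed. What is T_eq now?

T_eq ≈ 836 K

T_eq ∝ L^(1/4) · d^(−1/2).
T′ = 584 × 4.2^(1/4) = 836 K.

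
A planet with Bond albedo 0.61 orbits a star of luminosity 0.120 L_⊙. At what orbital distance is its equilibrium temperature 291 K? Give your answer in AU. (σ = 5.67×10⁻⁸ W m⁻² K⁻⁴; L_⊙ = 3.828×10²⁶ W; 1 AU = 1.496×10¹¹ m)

d ≈ 0.198 AU

L = 0.120 × 3.828×10²⁶ = 4.59×10²⁵ W.
From T_eq⁴ = L(1−A)/(16πσd²): d = √[L(1−A)/(16πσT_eq⁴)].
d = √[4.59×10²⁵ × 0.39 / (16π × 5.67×10⁻⁸ × (291)⁴)] = 2.96×10¹⁰ m = 0.198 AU.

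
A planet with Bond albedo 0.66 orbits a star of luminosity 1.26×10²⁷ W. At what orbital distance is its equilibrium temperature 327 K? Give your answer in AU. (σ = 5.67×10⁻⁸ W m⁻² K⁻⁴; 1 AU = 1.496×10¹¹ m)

From T_eq⁴ = L(1−A)/(16πσd²): d = √[L(1−A)/(16πσT_eq⁴)].
d = √[1.26×10²⁷ × 0.34 / (16π × 5.67×10⁻⁸ × (327)⁴)] = 1.15×10¹¹ m = 0.766 AU.

d ≈ 0.766 AU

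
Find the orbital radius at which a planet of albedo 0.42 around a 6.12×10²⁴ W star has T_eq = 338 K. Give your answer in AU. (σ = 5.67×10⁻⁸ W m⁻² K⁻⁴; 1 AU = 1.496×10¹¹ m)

d ≈ 0.0653 AU

From T_eq⁴ = L(1−A)/(16πσd²): d = √[L(1−A)/(16πσT_eq⁴)].
d = √[6.12×10²⁴ × 0.58 / (16π × 5.67×10⁻⁸ × (338)⁴)] = 9.77×10⁹ m = 0.0653 AU.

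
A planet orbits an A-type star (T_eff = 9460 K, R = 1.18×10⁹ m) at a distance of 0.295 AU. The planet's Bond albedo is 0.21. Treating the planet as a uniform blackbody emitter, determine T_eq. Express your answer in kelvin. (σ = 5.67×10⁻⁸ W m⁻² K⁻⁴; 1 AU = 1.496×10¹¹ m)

T_eq ≈ 1030 K

d = 0.295 AU = 4.41×10¹⁰ m.
L = 4πR_⋆²σT_⋆⁴ = 4π(1.18×10⁹)² × 5.67×10⁻⁸ × (9460)⁴ = 7.95×10²⁷ W.
S = L/(4πd²) = 3.25×10⁵ W m⁻².
Energy balance: absorbed = emitted ⇒ πR²·S(1−A) = 4πR²·σT_eq⁴, so T_eq⁴ = S(1−A)/(4σ).
T_eq = [3.25×10⁵ × 0.79 / (4 × 5.67×10⁻⁸)]^(1/4) = (1.13×10¹²)^(1/4) = 1030 K.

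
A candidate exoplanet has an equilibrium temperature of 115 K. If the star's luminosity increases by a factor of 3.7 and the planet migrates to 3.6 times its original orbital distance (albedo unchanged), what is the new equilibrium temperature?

T_eq ∝ L^(1/4) · d^(−1/2).
T′ = 115 × 3.7^(1/4) / 3.6^(1/2) = 84.1 K.

T_eq ≈ 84.1 K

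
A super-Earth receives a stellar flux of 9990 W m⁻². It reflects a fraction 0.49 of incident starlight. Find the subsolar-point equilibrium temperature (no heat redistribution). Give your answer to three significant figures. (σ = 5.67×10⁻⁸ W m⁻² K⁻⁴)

At the subsolar point the surface absorbs S(1−A) and emits σT⁴ per unit area — no factor of 4, since only the local patch is in balance.
T = [9990 × 0.51 / 5.67×10⁻⁸]^(1/4) = (8.99×10¹⁰)^(1/4) = 548 K.

T_ss ≈ 548 K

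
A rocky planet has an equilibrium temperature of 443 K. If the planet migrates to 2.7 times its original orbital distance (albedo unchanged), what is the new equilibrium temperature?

T_eq ∝ L^(1/4) · d^(−1/2).
T′ = 443 / 2.7^(1/2) = 270 K.

T_eq ≈ 270 K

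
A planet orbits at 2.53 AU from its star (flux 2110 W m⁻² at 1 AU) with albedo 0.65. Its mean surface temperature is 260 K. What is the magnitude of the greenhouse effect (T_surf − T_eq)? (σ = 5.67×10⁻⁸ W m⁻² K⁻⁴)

ΔT ≈ 109.8 K

S = 2110/2.53² = 329.6 W m⁻².
T_eq = [S(1−A)/(4σ)]^(1/4) = [329.6×0.35/(4×5.67×10⁻⁸)]^(1/4) = 150.2 K.
ΔT = T_surf − T_eq = 260 − 150.2.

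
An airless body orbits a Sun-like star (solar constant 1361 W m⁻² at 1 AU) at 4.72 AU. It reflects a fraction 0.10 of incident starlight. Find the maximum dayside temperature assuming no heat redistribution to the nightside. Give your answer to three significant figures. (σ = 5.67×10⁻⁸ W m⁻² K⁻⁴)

T_ss ≈ 176 K

Flux at 4.72 AU: S = 1361/4.72² = 61.1 W m⁻².
With no redistribution each surface element balances locally: S(1−A) = σT⁴.
T = [61.1 × 0.90 / 5.67×10⁻⁸]^(1/4) = (9.70×10⁸)^(1/4) = 176 K.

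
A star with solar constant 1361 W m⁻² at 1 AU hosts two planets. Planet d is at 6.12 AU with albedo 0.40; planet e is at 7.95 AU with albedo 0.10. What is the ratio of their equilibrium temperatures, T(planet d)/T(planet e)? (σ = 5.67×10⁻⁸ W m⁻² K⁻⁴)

T₁/T₂ ≈ 1.030

T_eq = [S₀(1−A)/(4σd²)]^(1/4), so T ∝ (1−A)^(1/4) / √d.
T₁ = [1361×0.60/(4×5.67×10⁻⁸×6.12²)]^(1/4) = 99.02 K.
T₂ = [1361×0.90/(4×5.67×10⁻⁸×7.95²)]^(1/4) = 96.15 K.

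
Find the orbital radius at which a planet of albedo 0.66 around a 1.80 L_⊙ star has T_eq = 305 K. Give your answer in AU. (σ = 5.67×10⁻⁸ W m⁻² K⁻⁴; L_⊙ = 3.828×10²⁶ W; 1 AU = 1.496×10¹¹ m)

L = 1.80 × 3.828×10²⁶ = 6.89×10²⁶ W.
From T_eq⁴ = L(1−A)/(16πσd²): d = √[L(1−A)/(16πσT_eq⁴)].
d = √[6.89×10²⁶ × 0.34 / (16π × 5.67×10⁻⁸ × (305)⁴)] = 9.75×10¹⁰ m = 0.651 AU.

d ≈ 0.651 AU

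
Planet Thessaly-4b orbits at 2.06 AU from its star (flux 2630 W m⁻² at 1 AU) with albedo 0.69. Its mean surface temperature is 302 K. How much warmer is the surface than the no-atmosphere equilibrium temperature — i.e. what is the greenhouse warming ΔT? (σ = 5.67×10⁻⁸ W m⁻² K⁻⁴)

S = 2630/2.06² = 619.8 W m⁻².
T_eq = [S(1−A)/(4σ)]^(1/4) = [619.8×0.31/(4×5.67×10⁻⁸)]^(1/4) = 170.6 K.
ΔT = T_surf − T_eq = 302 − 170.6.

ΔT ≈ 131.4 K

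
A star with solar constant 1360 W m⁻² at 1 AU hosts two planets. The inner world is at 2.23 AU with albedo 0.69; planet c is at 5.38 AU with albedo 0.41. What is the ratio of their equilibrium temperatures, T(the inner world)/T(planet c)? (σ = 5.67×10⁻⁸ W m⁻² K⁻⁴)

T₁/T₂ ≈ 1.322

T_eq = [S₀(1−A)/(4σd²)]^(1/4), so T ∝ (1−A)^(1/4) / √d.
T₁ = [1360×0.31/(4×5.67×10⁻⁸×2.23²)]^(1/4) = 139.05 K.
T₂ = [1360×0.59/(4×5.67×10⁻⁸×5.38²)]^(1/4) = 105.15 K.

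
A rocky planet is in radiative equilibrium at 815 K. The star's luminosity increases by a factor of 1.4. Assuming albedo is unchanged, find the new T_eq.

T_eq ∝ L^(1/4) · d^(−1/2).
T′ = 815 × 1.4^(1/4) = 887 K.

T_eq ≈ 887 K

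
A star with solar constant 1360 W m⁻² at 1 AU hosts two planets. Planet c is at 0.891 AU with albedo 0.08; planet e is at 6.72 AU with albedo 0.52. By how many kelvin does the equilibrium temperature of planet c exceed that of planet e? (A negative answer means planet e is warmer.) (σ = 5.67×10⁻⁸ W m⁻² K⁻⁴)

T_eq = [S₀(1−A)/(4σd²)]^(1/4), so T ∝ (1−A)^(1/4) / √d.
T₁ = [1360×0.92/(4×5.67×10⁻⁸×0.891²)]^(1/4) = 288.72 K.
T₂ = [1360×0.48/(4×5.67×10⁻⁸×6.72²)]^(1/4) = 89.35 K.

ΔT ≈ 199.4 K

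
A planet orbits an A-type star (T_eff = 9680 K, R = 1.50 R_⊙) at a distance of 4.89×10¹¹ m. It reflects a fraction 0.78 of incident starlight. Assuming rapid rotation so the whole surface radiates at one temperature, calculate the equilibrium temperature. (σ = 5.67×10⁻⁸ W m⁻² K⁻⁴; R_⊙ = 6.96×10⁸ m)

T_eq ≈ 217 K

R_⋆ = 1.50 × 6.96×10⁸ = 1.04×10⁹ m.
L = 4πR_⋆²σT_⋆⁴ = 4π(1.04×10⁹)² × 5.67×10⁻⁸ × (9680)⁴ = 6.82×10²⁷ W.
S = L/(4πd²) = 2270 W m⁻².
Energy balance: absorbed = emitted ⇒ πR²·S(1−A) = 4πR²·σT_eq⁴, so T_eq⁴ = S(1−A)/(4σ).
T_eq = [2270 × 0.22 / (4 × 5.67×10⁻⁸)]^(1/4) = (2.20×10⁹)^(1/4) = 217 K.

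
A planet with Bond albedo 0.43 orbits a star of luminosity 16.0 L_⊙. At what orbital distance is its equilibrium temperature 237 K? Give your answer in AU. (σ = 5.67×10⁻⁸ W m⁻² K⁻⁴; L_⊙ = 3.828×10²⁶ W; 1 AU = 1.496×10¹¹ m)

L = 16.0 × 3.828×10²⁶ = 6.12×10²⁷ W.
From T_eq⁴ = L(1−A)/(16πσd²): d = √[L(1−A)/(16πσT_eq⁴)].
d = √[6.12×10²⁷ × 0.57 / (16π × 5.67×10⁻⁸ × (237)⁴)] = 6.23×10¹¹ m = 4.17 AU.

d ≈ 4.17 AU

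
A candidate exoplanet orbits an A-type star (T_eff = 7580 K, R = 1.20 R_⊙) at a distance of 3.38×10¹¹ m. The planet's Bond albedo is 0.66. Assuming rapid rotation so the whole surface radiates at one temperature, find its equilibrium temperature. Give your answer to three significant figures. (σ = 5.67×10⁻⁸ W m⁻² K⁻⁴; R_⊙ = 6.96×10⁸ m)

T_eq ≈ 203 K

R_⋆ = 1.20 × 6.96×10⁸ = 8.35×10⁸ m.
L = 4πR_⋆²σT_⋆⁴ = 4π(8.35×10⁸)² × 5.67×10⁻⁸ × (7580)⁴ = 1.64×10²⁷ W.
S = L/(4πd²) = 1140 W m⁻².
Energy balance: absorbed = emitted ⇒ πR²·S(1−A) = 4πR²·σT_eq⁴, so T_eq⁴ = S(1−A)/(4σ).
T_eq = [1140 × 0.34 / (4 × 5.67×10⁻⁸)]^(1/4) = (1.71×10⁹)^(1/4) = 203 K.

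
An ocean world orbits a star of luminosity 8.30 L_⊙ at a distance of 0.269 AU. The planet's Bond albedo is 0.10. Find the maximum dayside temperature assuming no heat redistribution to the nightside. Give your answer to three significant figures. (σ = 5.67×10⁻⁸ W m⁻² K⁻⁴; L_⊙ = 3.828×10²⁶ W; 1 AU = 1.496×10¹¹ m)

T_ss ≈ 1250 K

d = 0.269 AU = 4.02×10¹⁰ m.
L = 8.30 × 3.828×10²⁶ = 3.18×10²⁷ W.
Flux: S = L/(4πd²) = 3.18×10²⁷/(4π×(4.02×10¹⁰)²) = 1.56×10⁵ W m⁻².
With no redistribution each surface element balances locally: S(1−A) = σT⁴.
T = [1.56×10⁵ × 0.90 / 5.67×10⁻⁸]^(1/4) = (2.48×10¹²)^(1/4) = 1250 K.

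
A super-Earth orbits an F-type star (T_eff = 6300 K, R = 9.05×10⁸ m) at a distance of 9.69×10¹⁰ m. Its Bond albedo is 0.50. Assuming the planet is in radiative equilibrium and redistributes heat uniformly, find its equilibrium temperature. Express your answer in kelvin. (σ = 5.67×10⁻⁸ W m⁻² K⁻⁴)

T_eq ≈ 362 K

L = 4πR_⋆²σT_⋆⁴ = 4π(9.05×10⁸)² × 5.67×10⁻⁸ × (6300)⁴ = 9.19×10²⁶ W.
S = L/(4πd²) = 7790 W m⁻².
Energy balance: absorbed = emitted ⇒ πR²·S(1−A) = 4πR²·σT_eq⁴, so T_eq⁴ = S(1−A)/(4σ).
T_eq = [7790 × 0.50 / (4 × 5.67×10⁻⁸)]^(1/4) = (1.72×10¹⁰)^(1/4) = 362 K.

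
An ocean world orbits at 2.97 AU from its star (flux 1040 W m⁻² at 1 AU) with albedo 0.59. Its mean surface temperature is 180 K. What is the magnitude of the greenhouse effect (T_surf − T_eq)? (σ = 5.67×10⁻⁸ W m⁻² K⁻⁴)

S = 1040/2.97² = 117.9 W m⁻².
T_eq = [S(1−A)/(4σ)]^(1/4) = [117.9×0.41/(4×5.67×10⁻⁸)]^(1/4) = 120.8 K.
ΔT = T_surf − T_eq = 180 − 120.8.

ΔT ≈ 59.2 K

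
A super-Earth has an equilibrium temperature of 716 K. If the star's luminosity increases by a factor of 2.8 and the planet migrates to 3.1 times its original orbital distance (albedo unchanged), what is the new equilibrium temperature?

T_eq ∝ L^(1/4) · d^(−1/2).
T′ = 716 × 2.8^(1/4) / 3.1^(1/2) = 526 K.

T_eq ≈ 526 K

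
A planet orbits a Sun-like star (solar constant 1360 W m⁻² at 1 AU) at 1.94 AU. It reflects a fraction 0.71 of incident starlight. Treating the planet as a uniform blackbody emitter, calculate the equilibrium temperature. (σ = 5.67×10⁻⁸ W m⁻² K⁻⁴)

Flux at 1.94 AU: S = 1360/1.94² = 361 W m⁻².
Energy balance: absorbed = emitted ⇒ πR²·S(1−A) = 4πR²·σT_eq⁴, so T_eq⁴ = S(1−A)/(4σ).
T_eq = [361 × 0.29 / (4 × 5.67×10⁻⁸)]^(1/4) = (4.62×10⁸)^(1/4) = 147 K.

T_eq ≈ 147 K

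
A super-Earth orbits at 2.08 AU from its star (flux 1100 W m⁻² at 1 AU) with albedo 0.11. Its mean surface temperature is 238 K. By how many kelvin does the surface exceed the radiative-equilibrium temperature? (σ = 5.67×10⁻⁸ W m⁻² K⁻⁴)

ΔT ≈ 60.3 K

S = 1100/2.08² = 254.3 W m⁻².
T_eq = [S(1−A)/(4σ)]^(1/4) = [254.3×0.89/(4×5.67×10⁻⁸)]^(1/4) = 177.7 K.
ΔT = T_surf − T_eq = 238 − 177.7.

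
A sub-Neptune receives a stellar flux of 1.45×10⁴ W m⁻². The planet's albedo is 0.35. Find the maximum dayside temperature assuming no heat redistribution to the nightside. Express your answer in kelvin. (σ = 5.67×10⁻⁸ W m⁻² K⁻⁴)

With no redistribution each surface element balances locally: S(1−A) = σT⁴.
T = [1.45×10⁴ × 0.65 / 5.67×10⁻⁸]^(1/4) = (1.66×10¹¹)^(1/4) = 639 K.

T_ss ≈ 639 K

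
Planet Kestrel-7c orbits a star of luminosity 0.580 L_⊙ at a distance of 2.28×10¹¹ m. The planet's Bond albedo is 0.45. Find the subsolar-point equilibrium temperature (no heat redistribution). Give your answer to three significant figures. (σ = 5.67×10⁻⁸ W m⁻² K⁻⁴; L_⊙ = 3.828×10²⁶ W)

L = 0.580 × 3.828×10²⁶ = 2.22×10²⁶ W.
Flux: S = L/(4πd²) = 2.22×10²⁶/(4π×(2.28×10¹¹)²) = 340 W m⁻².
At the subsolar point the surface absorbs S(1−A) and emits σT⁴ per unit area — no factor of 4, since only the local patch is in balance.
T = [340 × 0.55 / 5.67×10⁻⁸]^(1/4) = (3.30×10⁹)^(1/4) = 240 K.

T_ss ≈ 240 K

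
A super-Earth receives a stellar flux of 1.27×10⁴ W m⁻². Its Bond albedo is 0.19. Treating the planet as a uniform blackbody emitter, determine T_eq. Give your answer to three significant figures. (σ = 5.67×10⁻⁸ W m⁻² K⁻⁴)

Energy balance: absorbed = emitted ⇒ πR²·S(1−A) = 4πR²·σT_eq⁴, so T_eq⁴ = S(1−A)/(4σ).
T_eq = [1.27×10⁴ × 0.81 / (4 × 5.67×10⁻⁸)]^(1/4) = (4.54×10¹⁰)^(1/4) = 461 K.

T_eq ≈ 461 K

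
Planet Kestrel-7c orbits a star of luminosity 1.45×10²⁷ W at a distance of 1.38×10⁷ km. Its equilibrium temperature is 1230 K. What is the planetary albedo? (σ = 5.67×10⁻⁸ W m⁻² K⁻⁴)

A ≈ 0.14

d = 1.38×10⁷ km = 1.38×10¹⁰ m.
Flux: S = L/(4πd²) = 1.45×10²⁷/(4π×(1.38×10¹⁰)²) = 6.06×10⁵ W m⁻².
From T_eq⁴ = S(1−A)/(4σ): 1−A = 4σT_eq⁴/S.
1−A = 4 × 5.67×10⁻⁸ × (1230)⁴ / 6.06×10⁵ = 0.857.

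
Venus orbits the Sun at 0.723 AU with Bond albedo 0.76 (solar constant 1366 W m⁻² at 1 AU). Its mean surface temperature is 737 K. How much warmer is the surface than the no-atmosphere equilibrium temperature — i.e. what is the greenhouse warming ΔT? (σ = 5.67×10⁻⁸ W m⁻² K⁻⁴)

S = 1366/0.723² = 2613 W m⁻².
T_eq = [S(1−A)/(4σ)]^(1/4) = [2613×0.24/(4×5.67×10⁻⁸)]^(1/4) = 229.3 K.
ΔT = T_surf − T_eq = 737 − 229.3.

ΔT ≈ 507.7 K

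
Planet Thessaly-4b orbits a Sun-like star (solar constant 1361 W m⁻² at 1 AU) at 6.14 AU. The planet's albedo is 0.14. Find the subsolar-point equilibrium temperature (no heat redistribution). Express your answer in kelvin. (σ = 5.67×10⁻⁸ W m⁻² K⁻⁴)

Flux at 6.14 AU: S = 1361/6.14² = 36.1 W m⁻².
At the subsolar point the surface absorbs S(1−A) and emits σT⁴ per unit area — no factor of 4, since only the local patch is in balance.
T = [36.1 × 0.86 / 5.67×10⁻⁸]^(1/4) = (5.48×10⁸)^(1/4) = 153 K.

T_ss ≈ 153 K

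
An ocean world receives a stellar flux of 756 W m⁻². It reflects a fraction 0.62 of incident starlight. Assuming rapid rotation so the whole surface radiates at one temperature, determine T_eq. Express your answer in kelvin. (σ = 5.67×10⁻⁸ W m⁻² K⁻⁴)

Energy balance: absorbed = emitted ⇒ πR²·S(1−A) = 4πR²·σT_eq⁴, so T_eq⁴ = S(1−A)/(4σ).
T_eq = [756 × 0.38 / (4 × 5.67×10⁻⁸)]^(1/4) = (1.27×10⁹)^(1/4) = 189 K.

T_eq ≈ 189 K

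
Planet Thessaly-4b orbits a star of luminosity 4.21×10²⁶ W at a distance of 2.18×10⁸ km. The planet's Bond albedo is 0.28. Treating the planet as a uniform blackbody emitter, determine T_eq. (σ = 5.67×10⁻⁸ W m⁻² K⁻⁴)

T_eq ≈ 218 K

d = 2.18×10⁸ km = 2.18×10¹¹ m.
Flux: S = L/(4πd²) = 4.21×10²⁶/(4π×(2.18×10¹¹)²) = 705 W m⁻².
Energy balance: absorbed = emitted ⇒ πR²·S(1−A) = 4πR²·σT_eq⁴, so T_eq⁴ = S(1−A)/(4σ).
T_eq = [705 × 0.72 / (4 × 5.67×10⁻⁸)]^(1/4) = (2.24×10⁹)^(1/4) = 218 K.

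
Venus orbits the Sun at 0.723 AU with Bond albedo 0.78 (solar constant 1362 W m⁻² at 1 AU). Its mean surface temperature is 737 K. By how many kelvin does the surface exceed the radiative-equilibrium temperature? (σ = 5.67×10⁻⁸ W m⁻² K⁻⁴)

S = 1362/0.723² = 2606 W m⁻².
T_eq = [S(1−A)/(4σ)]^(1/4) = [2606×0.22/(4×5.67×10⁻⁸)]^(1/4) = 224.2 K.
ΔT = T_surf − T_eq = 737 − 224.2.

ΔT ≈ 512.8 K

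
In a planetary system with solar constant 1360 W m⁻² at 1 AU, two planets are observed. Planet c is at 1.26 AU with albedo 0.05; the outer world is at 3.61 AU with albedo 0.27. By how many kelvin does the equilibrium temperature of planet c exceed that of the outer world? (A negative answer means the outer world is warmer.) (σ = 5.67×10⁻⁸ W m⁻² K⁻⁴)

T_eq = [S₀(1−A)/(4σd²)]^(1/4), so T ∝ (1−A)^(1/4) / √d.
T₁ = [1360×0.95/(4×5.67×10⁻⁸×1.26²)]^(1/4) = 244.75 K.
T₂ = [1360×0.73/(4×5.67×10⁻⁸×3.61²)]^(1/4) = 135.38 K.

ΔT ≈ 109.4 K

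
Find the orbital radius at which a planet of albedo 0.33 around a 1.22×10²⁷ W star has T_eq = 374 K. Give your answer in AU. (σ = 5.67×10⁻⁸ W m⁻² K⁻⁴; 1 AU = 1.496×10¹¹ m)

d ≈ 0.809 AU

From T_eq⁴ = L(1−A)/(16πσd²): d = √[L(1−A)/(16πσT_eq⁴)].
d = √[1.22×10²⁷ × 0.67 / (16π × 5.67×10⁻⁸ × (374)⁴)] = 1.21×10¹¹ m = 0.809 AU.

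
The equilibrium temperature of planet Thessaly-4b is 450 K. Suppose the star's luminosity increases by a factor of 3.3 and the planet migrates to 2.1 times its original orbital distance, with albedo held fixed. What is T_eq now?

T_eq ∝ L^(1/4) · d^(−1/2).
T′ = 450 × 3.3^(1/4) / 2.1^(1/2) = 419 K.

T_eq ≈ 419 K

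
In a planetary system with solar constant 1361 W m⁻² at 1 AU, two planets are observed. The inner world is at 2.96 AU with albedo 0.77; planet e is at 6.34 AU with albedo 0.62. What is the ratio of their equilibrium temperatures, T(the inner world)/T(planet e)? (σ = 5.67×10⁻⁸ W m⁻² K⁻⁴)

T_eq = [S₀(1−A)/(4σd²)]^(1/4), so T ∝ (1−A)^(1/4) / √d.
T₁ = [1361×0.23/(4×5.67×10⁻⁸×2.96²)]^(1/4) = 112.03 K.
T₂ = [1361×0.38/(4×5.67×10⁻⁸×6.34²)]^(1/4) = 86.79 K.

T₁/T₂ ≈ 1.291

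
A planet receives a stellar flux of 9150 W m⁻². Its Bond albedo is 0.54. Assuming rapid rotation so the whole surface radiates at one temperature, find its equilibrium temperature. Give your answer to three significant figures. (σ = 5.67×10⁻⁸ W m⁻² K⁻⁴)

Energy balance: absorbed = emitted ⇒ πR²·S(1−A) = 4πR²·σT_eq⁴, so T_eq⁴ = S(1−A)/(4σ).
T_eq = [9150 × 0.46 / (4 × 5.67×10⁻⁸)]^(1/4) = (1.86×10¹⁰)^(1/4) = 369 K.

T_eq ≈ 369 K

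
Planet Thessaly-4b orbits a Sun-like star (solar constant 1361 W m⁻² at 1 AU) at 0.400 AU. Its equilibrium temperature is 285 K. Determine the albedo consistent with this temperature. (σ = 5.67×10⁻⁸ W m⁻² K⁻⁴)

Flux at 0.400 AU: S = 1361/0.400² = 8510 W m⁻².
From T_eq⁴ = S(1−A)/(4σ): 1−A = 4σT_eq⁴/S.
1−A = 4 × 5.67×10⁻⁸ × (285)⁴ / 8510 = 0.176.

A ≈ 0.82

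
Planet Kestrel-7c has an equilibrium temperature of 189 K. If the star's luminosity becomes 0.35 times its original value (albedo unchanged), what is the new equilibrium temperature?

T_eq ∝ L^(1/4) · d^(−1/2).
T′ = 189 × 0.35^(1/4) = 145 K.

T_eq ≈ 145 K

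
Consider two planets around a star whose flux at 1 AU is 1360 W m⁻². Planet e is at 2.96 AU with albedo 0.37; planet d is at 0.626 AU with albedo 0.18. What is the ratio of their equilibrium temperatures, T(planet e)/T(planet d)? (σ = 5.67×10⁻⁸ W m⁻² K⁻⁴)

T_eq = [S₀(1−A)/(4σd²)]^(1/4), so T ∝ (1−A)^(1/4) / √d.
T₁ = [1360×0.63/(4×5.67×10⁻⁸×2.96²)]^(1/4) = 144.10 K.
T₂ = [1360×0.82/(4×5.67×10⁻⁸×0.626²)]^(1/4) = 334.69 K.

T₁/T₂ ≈ 0.431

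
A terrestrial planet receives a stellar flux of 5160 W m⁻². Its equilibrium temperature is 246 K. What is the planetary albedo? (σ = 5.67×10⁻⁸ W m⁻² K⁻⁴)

From T_eq⁴ = S(1−A)/(4σ): 1−A = 4σT_eq⁴/S.
1−A = 4 × 5.67×10⁻⁸ × (246)⁴ / 5160 = 0.161.

A ≈ 0.84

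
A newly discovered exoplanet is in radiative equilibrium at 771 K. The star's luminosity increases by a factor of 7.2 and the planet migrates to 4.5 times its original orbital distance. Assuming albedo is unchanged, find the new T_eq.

T_eq ≈ 595 K

T_eq ∝ L^(1/4) · d^(−1/2).
T′ = 771 × 7.2^(1/4) / 4.5^(1/2) = 595 K.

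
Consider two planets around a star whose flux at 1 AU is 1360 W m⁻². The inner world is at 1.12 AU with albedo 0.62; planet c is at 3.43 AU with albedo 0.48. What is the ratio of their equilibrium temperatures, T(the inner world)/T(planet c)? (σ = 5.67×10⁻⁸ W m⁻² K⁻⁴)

T₁/T₂ ≈ 1.618

T_eq = [S₀(1−A)/(4σd²)]^(1/4), so T ∝ (1−A)^(1/4) / √d.
T₁ = [1360×0.38/(4×5.67×10⁻⁸×1.12²)]^(1/4) = 206.45 K.
T₂ = [1360×0.52/(4×5.67×10⁻⁸×3.43²)]^(1/4) = 127.59 K.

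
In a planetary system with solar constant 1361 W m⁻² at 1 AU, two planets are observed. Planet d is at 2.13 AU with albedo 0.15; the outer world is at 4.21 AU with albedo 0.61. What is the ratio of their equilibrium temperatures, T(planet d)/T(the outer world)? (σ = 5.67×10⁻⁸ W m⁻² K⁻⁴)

T₁/T₂ ≈ 1.708

T_eq = [S₀(1−A)/(4σd²)]^(1/4), so T ∝ (1−A)^(1/4) / √d.
T₁ = [1361×0.85/(4×5.67×10⁻⁸×2.13²)]^(1/4) = 183.11 K.
T₂ = [1361×0.39/(4×5.67×10⁻⁸×4.21²)]^(1/4) = 107.20 K.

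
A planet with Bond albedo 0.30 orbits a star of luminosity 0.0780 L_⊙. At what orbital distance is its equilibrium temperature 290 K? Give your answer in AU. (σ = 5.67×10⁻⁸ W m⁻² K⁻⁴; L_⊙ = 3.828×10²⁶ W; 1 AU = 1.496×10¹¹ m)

d ≈ 0.215 AU

L = 0.0780 × 3.828×10²⁶ = 2.99×10²⁵ W.
From T_eq⁴ = L(1−A)/(16πσd²): d = √[L(1−A)/(16πσT_eq⁴)].
d = √[2.99×10²⁵ × 0.70 / (16π × 5.67×10⁻⁸ × (290)⁴)] = 3.22×10¹⁰ m = 0.215 AU.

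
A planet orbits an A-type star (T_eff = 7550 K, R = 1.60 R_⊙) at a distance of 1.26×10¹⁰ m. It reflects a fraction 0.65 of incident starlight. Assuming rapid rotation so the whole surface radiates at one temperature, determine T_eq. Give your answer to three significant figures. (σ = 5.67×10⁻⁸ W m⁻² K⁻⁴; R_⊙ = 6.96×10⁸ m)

T_eq ≈ 1220 K

R_⋆ = 1.60 × 6.96×10⁸ = 1.11×10⁹ m.
L = 4πR_⋆²σT_⋆⁴ = 4π(1.11×10⁹)² × 5.67×10⁻⁸ × (7550)⁴ = 2.87×10²⁷ W.
S = L/(4πd²) = 1.44×10⁶ W m⁻².
Energy balance: absorbed = emitted ⇒ πR²·S(1−A) = 4πR²·σT_eq⁴, so T_eq⁴ = S(1−A)/(4σ).
T_eq = [1.44×10⁶ × 0.35 / (4 × 5.67×10⁻⁸)]^(1/4) = (2.22×10¹²)^(1/4) = 1220 K.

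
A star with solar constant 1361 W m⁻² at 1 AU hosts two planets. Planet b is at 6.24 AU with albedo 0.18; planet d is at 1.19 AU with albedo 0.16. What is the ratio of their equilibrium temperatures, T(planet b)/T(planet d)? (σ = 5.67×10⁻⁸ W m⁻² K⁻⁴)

T_eq = [S₀(1−A)/(4σd²)]^(1/4), so T ∝ (1−A)^(1/4) / √d.
T₁ = [1361×0.82/(4×5.67×10⁻⁸×6.24²)]^(1/4) = 106.03 K.
T₂ = [1361×0.84/(4×5.67×10⁻⁸×1.19²)]^(1/4) = 244.26 K.

T₁/T₂ ≈ 0.434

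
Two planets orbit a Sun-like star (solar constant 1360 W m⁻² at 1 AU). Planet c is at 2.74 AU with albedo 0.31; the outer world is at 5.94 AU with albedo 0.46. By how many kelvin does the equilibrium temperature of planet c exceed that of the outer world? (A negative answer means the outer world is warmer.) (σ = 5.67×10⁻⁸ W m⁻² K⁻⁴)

ΔT ≈ 55.3 K

T_eq = [S₀(1−A)/(4σd²)]^(1/4), so T ∝ (1−A)^(1/4) / √d.
T₁ = [1360×0.69/(4×5.67×10⁻⁸×2.74²)]^(1/4) = 153.22 K.
T₂ = [1360×0.54/(4×5.67×10⁻⁸×5.94²)]^(1/4) = 97.88 K.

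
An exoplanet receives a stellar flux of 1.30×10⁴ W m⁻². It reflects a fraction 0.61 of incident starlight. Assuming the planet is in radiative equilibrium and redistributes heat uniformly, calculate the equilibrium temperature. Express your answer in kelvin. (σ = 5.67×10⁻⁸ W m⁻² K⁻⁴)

T_eq ≈ 387 K

Energy balance: absorbed = emitted ⇒ πR²·S(1−A) = 4πR²·σT_eq⁴, so T_eq⁴ = S(1−A)/(4σ).
T_eq = [1.30×10⁴ × 0.39 / (4 × 5.67×10⁻⁸)]^(1/4) = (2.24×10¹⁰)^(1/4) = 387 K.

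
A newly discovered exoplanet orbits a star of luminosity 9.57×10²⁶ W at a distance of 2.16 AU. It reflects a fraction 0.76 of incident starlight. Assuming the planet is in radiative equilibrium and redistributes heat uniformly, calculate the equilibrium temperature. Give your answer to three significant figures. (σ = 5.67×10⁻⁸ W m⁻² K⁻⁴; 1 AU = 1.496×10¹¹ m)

d = 2.16 AU = 3.23×10¹¹ m.
Flux: S = L/(4πd²) = 9.57×10²⁶/(4π×(3.23×10¹¹)²) = 729 W m⁻².
Energy balance: absorbed = emitted ⇒ πR²·S(1−A) = 4πR²·σT_eq⁴, so T_eq⁴ = S(1−A)/(4σ).
T_eq = [729 × 0.24 / (4 × 5.67×10⁻⁸)]^(1/4) = (7.72×10⁸)^(1/4) = 167 K.

T_eq ≈ 167 K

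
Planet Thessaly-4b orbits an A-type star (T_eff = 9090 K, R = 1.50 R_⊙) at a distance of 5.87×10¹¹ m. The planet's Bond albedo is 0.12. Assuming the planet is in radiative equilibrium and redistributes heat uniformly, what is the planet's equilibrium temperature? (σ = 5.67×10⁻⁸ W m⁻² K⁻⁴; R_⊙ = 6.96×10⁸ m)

R_⋆ = 1.50 × 6.96×10⁸ = 1.04×10⁹ m.
L = 4πR_⋆²σT_⋆⁴ = 4π(1.04×10⁹)² × 5.67×10⁻⁸ × (9090)⁴ = 5.30×10²⁷ W.
S = L/(4πd²) = 1220 W m⁻².
Energy balance: absorbed = emitted ⇒ πR²·S(1−A) = 4πR²·σT_eq⁴, so T_eq⁴ = S(1−A)/(4σ).
T_eq = [1220 × 0.88 / (4 × 5.67×10⁻⁸)]^(1/4) = (4.75×10⁹)^(1/4) = 263 K.

T_eq ≈ 263 K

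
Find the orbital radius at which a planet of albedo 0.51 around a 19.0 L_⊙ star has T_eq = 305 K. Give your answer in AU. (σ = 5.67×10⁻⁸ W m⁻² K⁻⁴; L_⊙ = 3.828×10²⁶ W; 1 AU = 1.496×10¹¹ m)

L = 19.0 × 3.828×10²⁶ = 7.27×10²⁷ W.
From T_eq⁴ = L(1−A)/(16πσd²): d = √[L(1−A)/(16πσT_eq⁴)].
d = √[7.27×10²⁷ × 0.49 / (16π × 5.67×10⁻⁸ × (305)⁴)] = 3.80×10¹¹ m = 2.54 AU.

d ≈ 2.54 AU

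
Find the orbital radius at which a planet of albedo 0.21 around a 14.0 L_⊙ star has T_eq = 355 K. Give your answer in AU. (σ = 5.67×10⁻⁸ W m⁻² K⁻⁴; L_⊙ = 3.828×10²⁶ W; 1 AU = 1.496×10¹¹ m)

L = 14.0 × 3.828×10²⁶ = 5.36×10²⁷ W.
From T_eq⁴ = L(1−A)/(16πσd²): d = √[L(1−A)/(16πσT_eq⁴)].
d = √[5.36×10²⁷ × 0.79 / (16π × 5.67×10⁻⁸ × (355)⁴)] = 3.06×10¹¹ m = 2.04 AU.

d ≈ 2.04 AU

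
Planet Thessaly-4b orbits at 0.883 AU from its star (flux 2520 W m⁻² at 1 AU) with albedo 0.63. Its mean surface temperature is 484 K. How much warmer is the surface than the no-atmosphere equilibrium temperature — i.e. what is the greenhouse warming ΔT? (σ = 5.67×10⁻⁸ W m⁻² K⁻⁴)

S = 2520/0.883² = 3232 W m⁻².
T_eq = [S(1−A)/(4σ)]^(1/4) = [3232×0.37/(4×5.67×10⁻⁸)]^(1/4) = 269.5 K.
ΔT = T_surf − T_eq = 484 − 269.5.

ΔT ≈ 214.5 K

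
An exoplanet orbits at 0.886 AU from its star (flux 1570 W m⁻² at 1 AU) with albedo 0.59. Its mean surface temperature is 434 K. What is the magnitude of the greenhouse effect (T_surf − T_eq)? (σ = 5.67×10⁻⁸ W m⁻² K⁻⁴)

S = 1570/0.886² = 2000 W m⁻².
T_eq = [S(1−A)/(4σ)]^(1/4) = [2000×0.41/(4×5.67×10⁻⁸)]^(1/4) = 245.2 K.
ΔT = T_surf − T_eq = 434 − 245.2.

ΔT ≈ 188.8 K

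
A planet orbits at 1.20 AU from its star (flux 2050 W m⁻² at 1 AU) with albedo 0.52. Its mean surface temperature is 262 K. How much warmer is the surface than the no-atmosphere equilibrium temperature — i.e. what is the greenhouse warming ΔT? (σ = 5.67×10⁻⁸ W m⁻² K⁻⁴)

ΔT ≈ 27.7 K

S = 2050/1.20² = 1424 W m⁻².
T_eq = [S(1−A)/(4σ)]^(1/4) = [1424×0.48/(4×5.67×10⁻⁸)]^(1/4) = 234.3 K.
ΔT = T_surf − T_eq = 262 − 234.3.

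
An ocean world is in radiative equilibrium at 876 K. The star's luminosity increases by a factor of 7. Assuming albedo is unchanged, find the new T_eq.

T_eq ∝ L^(1/4) · d^(−1/2).
T′ = 876 × 7^(1/4) = 1420 K.

T_eq ≈ 1420 K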